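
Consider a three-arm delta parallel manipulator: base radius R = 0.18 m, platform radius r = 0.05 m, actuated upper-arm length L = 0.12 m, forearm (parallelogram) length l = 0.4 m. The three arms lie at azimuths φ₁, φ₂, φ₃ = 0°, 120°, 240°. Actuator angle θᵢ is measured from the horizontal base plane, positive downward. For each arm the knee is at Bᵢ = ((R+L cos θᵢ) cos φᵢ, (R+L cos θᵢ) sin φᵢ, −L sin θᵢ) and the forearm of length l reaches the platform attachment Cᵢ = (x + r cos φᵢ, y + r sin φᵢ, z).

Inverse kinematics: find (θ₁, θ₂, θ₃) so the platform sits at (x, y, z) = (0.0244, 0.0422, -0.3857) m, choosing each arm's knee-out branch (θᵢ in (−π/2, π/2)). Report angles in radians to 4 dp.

rotate P by −φ1: (0.0244, 0.0422, -0.3857)
  A=0.1056, B=-0.3857, C=(l²−L²−A²−y'²−z²)/(2L)=-0.0671
  γ=atan2(-0.3857,0.1056)=-1.3036;  ψ=arccos(-0.1677)=1.7393;  θ1=γ+ψ≈0.4358
arm 2 (φ=120.0°): x'=0.0243, y'=-0.0422
  A cos θ + B sin θ = C:  0.1057·cos θ + -0.3857·sin θ = -0.0671
  θ2 = atan2(B,A) + arccos(C/0.3999) = 0.4360
arm 3 (φ=240.0°): x'=-0.0487, y'=0.0000
  e−x'=0.1787;  (l²−L²−(e−x')²−y'²−z²)/2L = -0.1463
  γ=atan2(-0.3857,0.1787)=-1.1368;  ψ=arccos(-0.3442)=1.9222;  θ3=γ+ψ≈0.7853

θ₁ = 0.4358, θ₂ = 0.4360, θ₃ = 0.7853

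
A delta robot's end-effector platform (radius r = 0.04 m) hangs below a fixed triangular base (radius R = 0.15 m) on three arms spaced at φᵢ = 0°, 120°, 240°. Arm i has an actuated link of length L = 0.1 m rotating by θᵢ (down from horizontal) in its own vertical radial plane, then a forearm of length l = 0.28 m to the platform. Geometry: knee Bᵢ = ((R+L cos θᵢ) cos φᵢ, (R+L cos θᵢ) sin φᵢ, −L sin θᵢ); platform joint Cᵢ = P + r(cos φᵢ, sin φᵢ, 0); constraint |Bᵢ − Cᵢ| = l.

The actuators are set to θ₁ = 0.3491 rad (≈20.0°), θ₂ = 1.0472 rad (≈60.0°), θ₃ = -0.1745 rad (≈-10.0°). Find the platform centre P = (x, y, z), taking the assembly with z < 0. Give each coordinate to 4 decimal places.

(0.0140, -0.0893, -0.2195)

φ1=0.0°: virtual centre (0.2040, 0.0000, -0.0342), radius l
centre 2 = (0.1600·cos120.0°, 0.1600·sin120.0°, -0.0866) = (-0.0800, 0.1386, -0.0866)
centre 3 = (0.2085·cos240.0°, 0.2085·sin240.0°, 0.0174) = (-0.1042, -0.1806, 0.0174)
subtract pairs → two planes through P
plane₁₂: -0.5679x+0.2771y+-0.1048z = -0.0097
Cramer: x(z) = 0.0086-0.0246z;  y(z) = -0.0174+0.3277z
sphere 1 gives Az²+Bz+C=0 with A=1.1080, B=0.0667, C=-0.0387;  B²−4AC=0.1762;  roots -0.2195, 0.1593;  negative root z = -0.2195
x = 0.0140, y = -0.0893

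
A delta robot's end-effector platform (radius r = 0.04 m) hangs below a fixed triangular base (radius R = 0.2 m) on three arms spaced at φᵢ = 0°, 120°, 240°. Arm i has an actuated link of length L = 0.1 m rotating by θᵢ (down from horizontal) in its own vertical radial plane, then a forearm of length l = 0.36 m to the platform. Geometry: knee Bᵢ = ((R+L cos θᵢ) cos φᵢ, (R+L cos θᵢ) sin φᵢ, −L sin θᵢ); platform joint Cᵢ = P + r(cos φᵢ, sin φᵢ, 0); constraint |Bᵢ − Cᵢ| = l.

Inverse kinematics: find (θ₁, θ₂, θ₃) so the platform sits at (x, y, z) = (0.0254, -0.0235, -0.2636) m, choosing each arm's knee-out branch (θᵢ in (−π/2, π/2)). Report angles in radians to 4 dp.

θ₁ = -0.0879, θ₂ = 0.4359, θ₃ = 0.0871

φ1=0.0° → target in arm frame (0.0254, -0.0235)
  A cos θ + B sin θ = C:  0.1346·cos θ + -0.2636·sin θ = 0.1572
  √(A²+B²)=0.2960;  θ1 = -1.0987+1.0108 ≈ -0.0879
φ2=120.0° → target in arm frame (-0.0331, -0.0102)
  A=0.1931, B=-0.2636, C=(l²−L²−A²−y'²−z²)/(2L)=0.0637
  θ2 = atan2(B,A) + arccos(C/0.3267) = 0.4359
φ3=240.0° → target in arm frame (0.0077, 0.0337)
  A cos θ + B sin θ = C:  0.1523·cos θ + -0.2636·sin θ = 0.1288
  γ=atan2(-0.2636,0.1523)=-1.0467;  ψ=arccos(0.4231)=1.1339;  θ3=γ+ψ≈0.0871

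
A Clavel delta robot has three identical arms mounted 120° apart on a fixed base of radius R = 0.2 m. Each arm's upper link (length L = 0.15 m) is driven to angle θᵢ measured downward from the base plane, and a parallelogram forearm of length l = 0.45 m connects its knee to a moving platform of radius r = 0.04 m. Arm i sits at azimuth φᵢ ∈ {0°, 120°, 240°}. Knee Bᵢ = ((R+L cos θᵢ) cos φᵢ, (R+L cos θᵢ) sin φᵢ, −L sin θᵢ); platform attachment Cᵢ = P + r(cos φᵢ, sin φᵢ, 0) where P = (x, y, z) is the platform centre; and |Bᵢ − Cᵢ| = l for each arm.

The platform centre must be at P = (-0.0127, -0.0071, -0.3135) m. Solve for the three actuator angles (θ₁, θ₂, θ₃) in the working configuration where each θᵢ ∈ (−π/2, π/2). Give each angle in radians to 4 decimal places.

θ₁ = -0.0003, θ₂ = -0.0874, θ₃ = -0.1745

rotate P by −φ1: (-0.0127, -0.0071, -0.3135)
  A=0.1727, B=-0.3135, C=(l²−L²−A²−y'²−z²)/(2L)=0.1728
  γ=atan2(-0.3135,0.1727)=-1.0673;  ψ=arccos(0.4828)=1.0669;  θ1=γ+ψ≈-0.0003
φ2=120.0° → target in arm frame (0.0002, 0.0145)
  A cos θ + B sin θ = C:  0.1598·cos θ + -0.3135·sin θ = 0.1866
  θ2 = atan2(B,A) + arccos(C/0.3519) = -0.0874
φ3=240.0° → target in arm frame (0.0125, -0.0074)
  A=0.1475, B=-0.3135, C=(l²−L²−A²−y'²−z²)/(2L)=0.1997
  θ3 = atan2(B,A) + arccos(C/0.3465) = -0.1745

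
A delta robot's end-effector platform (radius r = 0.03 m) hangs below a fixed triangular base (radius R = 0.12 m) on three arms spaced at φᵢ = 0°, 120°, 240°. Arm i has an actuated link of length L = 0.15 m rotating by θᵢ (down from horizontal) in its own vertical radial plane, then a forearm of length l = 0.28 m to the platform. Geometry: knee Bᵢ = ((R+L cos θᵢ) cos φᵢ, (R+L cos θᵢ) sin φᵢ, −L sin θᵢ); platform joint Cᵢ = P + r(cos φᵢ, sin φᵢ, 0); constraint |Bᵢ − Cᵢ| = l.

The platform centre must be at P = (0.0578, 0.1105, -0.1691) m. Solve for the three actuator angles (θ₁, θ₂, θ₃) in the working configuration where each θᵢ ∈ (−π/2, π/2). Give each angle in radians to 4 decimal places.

φ1=0.0° → target in arm frame (0.0578, 0.1105)
  e−x'=0.0322;  (l²−L²−(e−x')²−y'²−z²)/2L = 0.0469
  √(A²+B²)=0.1721;  θ1 = -1.3826+1.2951 ≈ -0.0875
arm 2 (φ=120.0°): x'=0.0668, y'=-0.1053
  A cos θ + B sin θ = C:  0.0232·cos θ + -0.1691·sin θ = 0.0523
  θ2 = atan2(B,A) + arccos(C/0.1707) = -0.1748
φ3=240.0° → target in arm frame (-0.1246, -0.0052)
  A cos θ + B sin θ = C:  0.2146·cos θ + -0.1691·sin θ = -0.0626
  γ=atan2(-0.1691,0.2146)=-0.6674;  ψ=arccos(-0.2290)=1.8019;  θ3=γ+ψ≈1.1345

θ₁ = -0.0875, θ₂ = -0.1748, θ₃ = 1.1345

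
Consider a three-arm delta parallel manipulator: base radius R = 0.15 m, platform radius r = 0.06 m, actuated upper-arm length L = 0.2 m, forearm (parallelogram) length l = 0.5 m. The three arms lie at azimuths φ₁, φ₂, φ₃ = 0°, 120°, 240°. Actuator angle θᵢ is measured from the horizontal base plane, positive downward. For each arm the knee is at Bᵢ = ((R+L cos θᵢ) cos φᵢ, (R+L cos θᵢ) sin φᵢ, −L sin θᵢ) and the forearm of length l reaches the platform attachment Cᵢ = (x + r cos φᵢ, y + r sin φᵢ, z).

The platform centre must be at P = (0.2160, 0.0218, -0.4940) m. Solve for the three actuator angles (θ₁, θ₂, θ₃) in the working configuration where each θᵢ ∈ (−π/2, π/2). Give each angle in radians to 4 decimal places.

θ₁ = -0.0001, θ₂ = 0.8726, θ₃ = 0.9599

φ1=0.0° → target in arm frame (0.2160, 0.0218)
  A cos θ + B sin θ = C:  -0.1260·cos θ + -0.4940·sin θ = -0.1260
  √(A²+B²)=0.5098;  θ1 = -1.8205+1.8205 ≈ -0.0001
arm 2 (φ=120.0°): x'=-0.0891, y'=-0.1980
  A=0.1791, B=-0.4940, C=(l²−L²−A²−y'²−z²)/(2L)=-0.2633
  γ=atan2(-0.4940,0.1791)=-1.2229;  ψ=arccos(-0.5010)=2.0956;  θ2=γ+ψ≈0.8726
arm 3 (φ=240.0°): x'=-0.1269, y'=0.1762
  e−x'=0.2169;  (l²−L²−(e−x')²−y'²−z²)/2L = -0.2803
  γ=atan2(-0.4940,0.2169)=-1.1571;  ψ=arccos(-0.5195)=2.1170;  θ3=γ+ψ≈0.9599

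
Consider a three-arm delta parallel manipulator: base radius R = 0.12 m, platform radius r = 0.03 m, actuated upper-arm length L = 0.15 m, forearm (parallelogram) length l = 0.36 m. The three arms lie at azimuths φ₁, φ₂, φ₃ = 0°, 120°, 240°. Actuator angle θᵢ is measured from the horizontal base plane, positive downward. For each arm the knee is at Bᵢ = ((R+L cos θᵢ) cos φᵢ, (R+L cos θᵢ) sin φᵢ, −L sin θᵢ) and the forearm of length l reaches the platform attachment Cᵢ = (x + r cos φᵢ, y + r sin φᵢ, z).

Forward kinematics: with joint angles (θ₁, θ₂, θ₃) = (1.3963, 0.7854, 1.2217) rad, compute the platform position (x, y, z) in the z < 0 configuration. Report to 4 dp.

arm 1 at φ=0.0°: (R−r)+L cos θ1 = 0.1160;  centre 1 = (0.1160, 0.0000, -0.1477)
φ2=120.0°: virtual centre (-0.0980, 0.1698, -0.1061), radius l
arm 3 at φ=240.0°: (R−r)+L cos θ3 = 0.1413;  centre 3 = (-0.0707, -0.1224, -0.1410)
eliminate P² terms by subtracting sphere 1 from 2 and 3
linear system: -0.4281x+0.3396y = 0.0144−0.0833z; -0.3734x+-0.2448y = 0.0045−0.0135z
det = 0.2316;  x = -0.0219+0.1079z,  y = 0.0148+-0.1093z
into |P−centre ₁|² = l²: 1.0236z² + 0.2624z + -0.0885 = 0;  Δ = 0.4314;  z = -0.4490 or 0.1926 → z<0 root = -0.4490
x = -0.0703, y = 0.0639

(-0.0703, 0.0639, -0.4490)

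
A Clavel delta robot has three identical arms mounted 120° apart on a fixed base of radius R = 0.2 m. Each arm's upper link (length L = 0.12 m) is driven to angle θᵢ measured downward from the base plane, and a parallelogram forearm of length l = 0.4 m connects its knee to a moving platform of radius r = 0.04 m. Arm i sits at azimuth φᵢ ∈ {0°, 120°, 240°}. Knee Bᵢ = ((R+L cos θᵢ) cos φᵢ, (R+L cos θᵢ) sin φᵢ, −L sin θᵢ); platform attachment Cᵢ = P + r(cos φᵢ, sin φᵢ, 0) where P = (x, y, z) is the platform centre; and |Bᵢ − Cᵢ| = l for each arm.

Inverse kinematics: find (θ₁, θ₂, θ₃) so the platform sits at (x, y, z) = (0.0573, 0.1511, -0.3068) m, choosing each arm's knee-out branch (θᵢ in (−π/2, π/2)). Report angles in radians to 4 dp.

arm 1 (φ=0.0°): x'=0.0573, y'=0.1511
  A cos θ + B sin θ = C:  0.1027·cos θ + -0.3068·sin θ = 0.0754
  √(A²+B²)=0.3235;  θ1 = -1.2478+1.3356 ≈ 0.0878
rotate P by −φ2: (0.1022, -0.1252, -0.3068)
  A cos θ + B sin θ = C:  0.0578·cos θ + -0.3068·sin θ = 0.1353
  γ=atan2(-0.3068,0.0578)=-1.3846;  ψ=arccos(0.4333)=1.1227;  θ2=γ+ψ≈-0.2619
φ3=240.0° → target in arm frame (-0.1595, -0.0259)
  A cos θ + B sin θ = C:  0.3195·cos θ + -0.3068·sin θ = -0.2137
  θ3 = atan2(B,A) + arccos(C/0.4430) = 1.3091

θ₁ = 0.0878, θ₂ = -0.2619, θ₃ = 1.3091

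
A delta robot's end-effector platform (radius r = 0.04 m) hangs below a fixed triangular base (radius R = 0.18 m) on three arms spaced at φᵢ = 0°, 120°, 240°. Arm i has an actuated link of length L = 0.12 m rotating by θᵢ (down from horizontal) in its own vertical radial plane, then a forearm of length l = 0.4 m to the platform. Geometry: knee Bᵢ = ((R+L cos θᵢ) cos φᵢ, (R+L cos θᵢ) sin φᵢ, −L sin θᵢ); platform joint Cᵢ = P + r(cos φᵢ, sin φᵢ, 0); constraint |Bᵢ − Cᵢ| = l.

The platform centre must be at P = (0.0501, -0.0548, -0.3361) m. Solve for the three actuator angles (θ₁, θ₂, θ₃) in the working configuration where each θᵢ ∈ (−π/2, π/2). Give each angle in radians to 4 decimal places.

θ₁ = 0.0003, θ₂ = 0.6981, θ₃ = 0.1744

φ1=0.0° → target in arm frame (0.0501, -0.0548)
  A=0.0899, B=-0.3361, C=(l²−L²−A²−y'²−z²)/(2L)=0.0898
  √(A²+B²)=0.3479;  θ1 = -1.3094+1.3097 ≈ 0.0003
φ2=120.0° → target in arm frame (-0.0725, -0.0160)
  e−x'=0.2125;  (l²−L²−(e−x')²−y'²−z²)/2L = -0.0532
  √(A²+B²)=0.3976;  θ2 = -1.0070+1.7051 ≈ 0.6981
rotate P by −φ3: (0.0224, 0.0708, -0.3361)
  A cos θ + B sin θ = C:  0.1176·cos θ + -0.3361·sin θ = 0.0575
  θ3 = atan2(B,A) + arccos(C/0.3561) = 0.1744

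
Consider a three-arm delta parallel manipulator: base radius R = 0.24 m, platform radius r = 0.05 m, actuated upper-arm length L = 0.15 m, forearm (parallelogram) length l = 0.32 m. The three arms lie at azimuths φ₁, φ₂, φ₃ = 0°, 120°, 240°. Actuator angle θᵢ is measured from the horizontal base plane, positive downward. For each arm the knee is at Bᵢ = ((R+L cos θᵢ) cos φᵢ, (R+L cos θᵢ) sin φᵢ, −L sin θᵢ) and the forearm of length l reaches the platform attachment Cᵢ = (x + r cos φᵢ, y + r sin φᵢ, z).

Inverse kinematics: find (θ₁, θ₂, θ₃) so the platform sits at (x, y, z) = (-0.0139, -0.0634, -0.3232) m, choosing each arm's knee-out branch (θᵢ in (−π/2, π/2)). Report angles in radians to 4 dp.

θ₁ = 1.2213, θ₂ = 1.3963, θ₃ = 0.7853

rotate P by −φ1: (-0.0139, -0.0634, -0.3232)
  A cos θ + B sin θ = C:  0.2039·cos θ + -0.3232·sin θ = -0.2338
  θ1 = atan2(B,A) + arccos(C/0.3821) = 1.2213
φ2=120.0° → target in arm frame (-0.0480, 0.0437)
  A=0.2380, B=-0.3232, C=(l²−L²−A²−y'²−z²)/(2L)=-0.2770
  γ=atan2(-0.3232,0.2380)=-0.9362;  ψ=arccos(-0.6901)=2.3325;  θ2=γ+ψ≈1.3963
rotate P by −φ3: (0.0619, 0.0197, -0.3232)
  A=0.1281, B=-0.3232, C=(l²−L²−A²−y'²−z²)/(2L)=-0.1379
  γ=atan2(-0.3232,0.1281)=-1.1933;  ψ=arccos(-0.3966)=1.9786;  θ3=γ+ψ≈0.7853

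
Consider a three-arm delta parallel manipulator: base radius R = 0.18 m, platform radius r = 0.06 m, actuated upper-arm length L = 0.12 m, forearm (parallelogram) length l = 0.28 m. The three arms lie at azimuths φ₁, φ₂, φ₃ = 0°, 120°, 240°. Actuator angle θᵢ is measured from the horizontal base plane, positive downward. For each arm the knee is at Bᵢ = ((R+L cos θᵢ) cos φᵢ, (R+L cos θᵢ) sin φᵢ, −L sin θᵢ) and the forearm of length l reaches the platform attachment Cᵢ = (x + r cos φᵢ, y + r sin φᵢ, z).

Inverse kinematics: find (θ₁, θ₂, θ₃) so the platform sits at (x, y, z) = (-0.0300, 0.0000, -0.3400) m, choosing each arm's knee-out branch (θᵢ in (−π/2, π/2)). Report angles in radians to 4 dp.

θ₁ = 1.3961, θ₂ = 1.1344, θ₃ = 1.1344

rotate P by −φ1: (-0.0300, 0.0000, -0.3400)
  A cos θ + B sin θ = C:  0.1500·cos θ + -0.3400·sin θ = -0.3088
  γ=atan2(-0.3400,0.1500)=-1.1553;  ψ=arccos(-0.8308)=2.5514;  θ1=γ+ψ≈1.3961
rotate P by −φ2: (0.0150, 0.0260, -0.3400)
  A cos θ + B sin θ = C:  0.1050·cos θ + -0.3400·sin θ = -0.2638
  √(A²+B²)=0.3558;  θ2 = -1.2713+2.4056 ≈ 1.1344
arm 3 (φ=240.0°): x'=0.0150, y'=-0.0260
  e−x'=0.1050;  (l²−L²−(e−x')²−y'²−z²)/2L = -0.2637
  √(A²+B²)=0.3558;  θ3 = -1.2713+2.4056 ≈ 1.1344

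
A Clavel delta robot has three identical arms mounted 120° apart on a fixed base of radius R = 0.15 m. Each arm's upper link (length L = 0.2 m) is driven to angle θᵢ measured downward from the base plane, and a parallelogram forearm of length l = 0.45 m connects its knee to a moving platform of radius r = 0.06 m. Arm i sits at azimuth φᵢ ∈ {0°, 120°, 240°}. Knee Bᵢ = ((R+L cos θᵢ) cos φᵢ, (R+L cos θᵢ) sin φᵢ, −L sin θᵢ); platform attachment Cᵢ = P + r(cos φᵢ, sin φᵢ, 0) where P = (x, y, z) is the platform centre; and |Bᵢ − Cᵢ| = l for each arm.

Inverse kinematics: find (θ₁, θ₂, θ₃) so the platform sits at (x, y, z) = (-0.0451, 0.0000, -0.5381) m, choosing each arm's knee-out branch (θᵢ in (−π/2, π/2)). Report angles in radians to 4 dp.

θ₁ = 0.9598, θ₂ = 0.7854, θ₃ = 0.7854

rotate P by −φ1: (-0.0451, 0.0000, -0.5381)
  e−x'=0.1351;  (l²−L²−(e−x')²−y'²−z²)/2L = -0.3633
  γ=atan2(-0.5381,0.1351)=-1.3248;  ψ=arccos(-0.6548)=2.2847;  θ1=γ+ψ≈0.9598
rotate P by −φ2: (0.0225, 0.0391, -0.5381)
  A=0.0675, B=-0.5381, C=(l²−L²−A²−y'²−z²)/(2L)=-0.3328
  θ2 = atan2(B,A) + arccos(C/0.5423) = 0.7854
rotate P by −φ3: (0.0226, -0.0391, -0.5381)
  A=0.0674, B=-0.5381, C=(l²−L²−A²−y'²−z²)/(2L)=-0.3328
  γ=atan2(-0.5381,0.0674)=-1.4461;  ψ=arccos(-0.6137)=2.2315;  θ3=γ+ψ≈0.7854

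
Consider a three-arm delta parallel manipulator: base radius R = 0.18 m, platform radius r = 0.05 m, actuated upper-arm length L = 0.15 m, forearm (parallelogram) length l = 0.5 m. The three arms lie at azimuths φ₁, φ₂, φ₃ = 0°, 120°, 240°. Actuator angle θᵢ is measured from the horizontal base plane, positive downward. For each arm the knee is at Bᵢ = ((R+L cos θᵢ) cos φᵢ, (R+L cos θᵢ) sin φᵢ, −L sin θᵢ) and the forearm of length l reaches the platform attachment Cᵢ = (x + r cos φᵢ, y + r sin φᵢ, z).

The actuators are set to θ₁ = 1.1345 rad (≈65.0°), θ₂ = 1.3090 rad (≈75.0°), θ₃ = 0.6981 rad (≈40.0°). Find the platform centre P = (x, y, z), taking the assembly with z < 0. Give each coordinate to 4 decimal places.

arm 1 at φ=0.0°: ρ1 = 0.1934;  S1 = (0.1934, 0.0000, -0.1359)
S2 = (0.1688·cos120.0°, 0.1688·sin120.0°, -0.1449) = (-0.0844, 0.1462, -0.1449)
arm 3 at φ=240.0°: ρ3 = 0.2449;  S3 = (-0.1225, -0.2121, -0.0964)
eliminate P² terms by subtracting sphere 1 from 2 and 3
plane₁₂: -0.5556x+0.2924y+-0.0179z = -0.0064
det = 0.4204;  x = -0.0029+0.0370z,  y = -0.0273+0.1314z
quadratic in z: (1.0186)z²+(0.2502)z+(-0.1923)=0, √Δ=0.9198 → z ∈ {-0.5743, 0.3286}; z = -0.5743 (taking z<0)
x = -0.0241, y = -0.1027

(-0.0241, -0.1027, -0.5743)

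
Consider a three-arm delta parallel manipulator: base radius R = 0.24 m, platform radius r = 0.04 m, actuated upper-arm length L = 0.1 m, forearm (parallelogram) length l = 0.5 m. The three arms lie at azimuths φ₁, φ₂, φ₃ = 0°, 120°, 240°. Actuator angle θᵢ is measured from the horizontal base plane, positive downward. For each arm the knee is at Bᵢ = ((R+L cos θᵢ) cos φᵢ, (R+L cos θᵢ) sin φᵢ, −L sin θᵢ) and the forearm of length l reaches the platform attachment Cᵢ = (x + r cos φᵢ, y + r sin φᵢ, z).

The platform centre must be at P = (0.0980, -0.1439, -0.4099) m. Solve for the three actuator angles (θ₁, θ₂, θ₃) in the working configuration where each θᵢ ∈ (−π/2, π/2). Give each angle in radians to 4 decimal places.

rotate P by −φ1: (0.0980, -0.1439, -0.4099)
  e−x'=0.1020;  (l²−L²−(e−x')²−y'²−z²)/2L = 0.2044
  √(A²+B²)=0.4224;  θ1 = -1.3269+1.0658 ≈ -0.2611
arm 2 (φ=120.0°): x'=-0.1736, y'=-0.0129
  A=0.3736, B=-0.4099, C=(l²−L²−A²−y'²−z²)/(2L)=-0.3389
  γ=atan2(-0.4099,0.3736)=-0.8317;  ψ=arccos(-0.6110)=2.2281;  θ2=γ+ψ≈1.3965
rotate P by −φ3: (0.0756, 0.1568, -0.4099)
  A cos θ + B sin θ = C:  0.1244·cos θ + -0.4099·sin θ = 0.1596
  θ3 = atan2(B,A) + arccos(C/0.4284) = -0.0872

θ₁ = -0.2611, θ₂ = 1.3965, θ₃ = -0.0872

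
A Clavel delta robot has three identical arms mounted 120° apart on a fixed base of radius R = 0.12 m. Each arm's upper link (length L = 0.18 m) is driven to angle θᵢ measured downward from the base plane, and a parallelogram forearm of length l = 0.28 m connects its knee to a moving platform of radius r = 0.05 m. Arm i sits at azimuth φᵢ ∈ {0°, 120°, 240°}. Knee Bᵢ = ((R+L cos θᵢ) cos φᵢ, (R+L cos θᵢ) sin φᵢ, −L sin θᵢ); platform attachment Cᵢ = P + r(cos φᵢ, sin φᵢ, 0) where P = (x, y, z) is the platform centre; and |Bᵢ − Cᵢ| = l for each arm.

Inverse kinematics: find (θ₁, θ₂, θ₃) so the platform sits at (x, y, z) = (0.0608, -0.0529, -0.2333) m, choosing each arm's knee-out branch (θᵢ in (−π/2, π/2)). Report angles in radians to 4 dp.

θ₁ = 0.1744, θ₂ = 0.8726, θ₃ = 0.4361

rotate P by −φ1: (0.0608, -0.0529, -0.2333)
  A=0.0092, B=-0.2333, C=(l²−L²−A²−y'²−z²)/(2L)=-0.0314
  √(A²+B²)=0.2335;  θ1 = -1.5314+1.7058 ≈ 0.1744
arm 2 (φ=120.0°): x'=-0.0762, y'=-0.0262
  A cos θ + B sin θ = C:  0.1462·cos θ + -0.2333·sin θ = -0.0847
  γ=atan2(-0.2333,0.1462)=-1.0110;  ψ=arccos(-0.3076)=1.8835;  θ2=γ+ψ≈0.8726
φ3=240.0° → target in arm frame (0.0154, 0.0791)
  A cos θ + B sin θ = C:  0.0546·cos θ + -0.2333·sin θ = -0.0491
  γ=atan2(-0.2333,0.0546)=-1.3410;  ψ=arccos(-0.2048)=1.7771;  θ3=γ+ψ≈0.4361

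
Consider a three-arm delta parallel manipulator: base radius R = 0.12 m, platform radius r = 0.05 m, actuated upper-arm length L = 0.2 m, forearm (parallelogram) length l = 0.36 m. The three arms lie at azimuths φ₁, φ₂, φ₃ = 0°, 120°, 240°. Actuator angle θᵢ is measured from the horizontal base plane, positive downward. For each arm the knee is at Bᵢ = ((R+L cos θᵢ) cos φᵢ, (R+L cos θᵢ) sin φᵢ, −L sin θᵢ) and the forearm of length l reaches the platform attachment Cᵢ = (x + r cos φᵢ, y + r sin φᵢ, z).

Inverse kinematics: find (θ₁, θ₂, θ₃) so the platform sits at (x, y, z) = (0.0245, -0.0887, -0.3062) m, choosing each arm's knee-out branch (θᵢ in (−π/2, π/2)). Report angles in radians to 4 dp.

θ₁ = 0.2616, θ₂ = 0.6982, θ₃ = 0.0871

φ1=0.0° → target in arm frame (0.0245, -0.0887)
  A cos θ + B sin θ = C:  0.0455·cos θ + -0.3062·sin θ = -0.0352
  √(A²+B²)=0.3096;  θ1 = -1.4233+1.6849 ≈ 0.2616
arm 2 (φ=120.0°): x'=-0.0891, y'=0.0231
  e−x'=0.1591;  (l²−L²−(e−x')²−y'²−z²)/2L = -0.0750
  γ=atan2(-0.3062,0.1591)=-1.0917;  ψ=arccos(-0.2173)=1.7899;  θ2=γ+ψ≈0.6982
arm 3 (φ=240.0°): x'=0.0646, y'=0.0656
  A=0.0054, B=-0.3062, C=(l²−L²−A²−y'²−z²)/(2L)=-0.0212
  θ3 = atan2(B,A) + arccos(C/0.3062) = 0.0871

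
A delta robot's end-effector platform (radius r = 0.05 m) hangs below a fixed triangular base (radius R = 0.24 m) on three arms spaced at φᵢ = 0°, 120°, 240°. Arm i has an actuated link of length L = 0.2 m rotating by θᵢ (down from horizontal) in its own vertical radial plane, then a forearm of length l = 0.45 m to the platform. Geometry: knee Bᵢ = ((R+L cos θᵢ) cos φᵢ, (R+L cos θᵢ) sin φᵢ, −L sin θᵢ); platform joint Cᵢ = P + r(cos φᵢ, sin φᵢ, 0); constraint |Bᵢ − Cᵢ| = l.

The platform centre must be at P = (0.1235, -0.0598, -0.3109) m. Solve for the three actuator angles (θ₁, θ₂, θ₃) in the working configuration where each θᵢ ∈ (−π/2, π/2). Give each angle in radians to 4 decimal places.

φ1=0.0° → target in arm frame (0.1235, -0.0598)
  e−x'=0.0665;  (l²−L²−(e−x')²−y'²−z²)/2L = 0.1446
  √(A²+B²)=0.3179;  θ1 = -1.3601+1.0986 ≈ -0.2615
φ2=120.0° → target in arm frame (-0.1135, -0.0771)
  A=0.3035, B=-0.3109, C=(l²−L²−A²−y'²−z²)/(2L)=-0.0806
  √(A²+B²)=0.4345;  θ2 = -0.7974+1.7573 ≈ 0.9599
arm 3 (φ=240.0°): x'=-0.0100, y'=0.1369
  A=0.2000, B=-0.3109, C=(l²−L²−A²−y'²−z²)/(2L)=0.0178
  γ=atan2(-0.3109,0.2000)=-0.9992;  ψ=arccos(0.0482)=1.5226;  θ3=γ+ψ≈0.5233

θ₁ = -0.2615, θ₂ = 0.9599, θ₃ = 0.5233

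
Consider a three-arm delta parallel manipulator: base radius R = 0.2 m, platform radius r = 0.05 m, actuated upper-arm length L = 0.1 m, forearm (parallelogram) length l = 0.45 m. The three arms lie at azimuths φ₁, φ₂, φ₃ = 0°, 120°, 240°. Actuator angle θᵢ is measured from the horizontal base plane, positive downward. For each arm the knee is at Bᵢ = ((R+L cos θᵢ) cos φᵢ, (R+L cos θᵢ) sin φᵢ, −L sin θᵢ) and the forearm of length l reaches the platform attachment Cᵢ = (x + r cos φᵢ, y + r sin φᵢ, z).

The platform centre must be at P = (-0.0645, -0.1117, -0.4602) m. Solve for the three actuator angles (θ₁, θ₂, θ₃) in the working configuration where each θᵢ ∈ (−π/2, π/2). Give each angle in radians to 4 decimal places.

θ₁ = 1.3085, θ₂ = 1.3085, θ₃ = 0.2614

φ1=0.0° → target in arm frame (-0.0645, -0.1117)
  A cos θ + B sin θ = C:  0.2145·cos θ + -0.4602·sin θ = -0.3889
  θ1 = atan2(B,A) + arccos(C/0.5077) = 1.3085
φ2=120.0° → target in arm frame (-0.0645, 0.1117)
  A cos θ + B sin θ = C:  0.2145·cos θ + -0.4602·sin θ = -0.3888
  γ=atan2(-0.4602,0.2145)=-1.1347;  ψ=arccos(-0.7658)=2.4431;  θ2=γ+ψ≈1.3085
arm 3 (φ=240.0°): x'=0.1290, y'=0.0000
  A=0.0210, B=-0.4602, C=(l²−L²−A²−y'²−z²)/(2L)=-0.0986
  γ=atan2(-0.4602,0.0210)=-1.5252;  ψ=arccos(-0.2141)=1.7866;  θ3=γ+ψ≈0.2614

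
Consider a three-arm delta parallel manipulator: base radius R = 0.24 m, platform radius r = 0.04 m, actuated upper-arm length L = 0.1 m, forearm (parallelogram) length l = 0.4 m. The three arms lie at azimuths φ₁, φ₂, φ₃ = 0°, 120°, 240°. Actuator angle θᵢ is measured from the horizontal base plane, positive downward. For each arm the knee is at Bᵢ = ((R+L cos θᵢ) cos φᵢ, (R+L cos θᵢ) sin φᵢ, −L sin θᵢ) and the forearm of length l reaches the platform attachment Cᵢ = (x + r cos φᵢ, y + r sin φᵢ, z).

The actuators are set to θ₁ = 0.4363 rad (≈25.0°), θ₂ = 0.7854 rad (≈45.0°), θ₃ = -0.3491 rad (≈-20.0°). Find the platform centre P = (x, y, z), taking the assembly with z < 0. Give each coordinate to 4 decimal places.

arm 1 at φ=0.0°: (R−r)+L cos θ1 = 0.2906;  O1 = (0.2906, 0.0000, -0.0423)
φ2=120.0°: virtual centre (-0.1354, 0.2344, -0.0707), radius l
arm 3 at φ=240.0°: (R−r)+L cos θ3 = 0.2940;  O3 = (-0.1470, -0.2546, 0.0342)
|O₂|²−|O₁|² = -0.0080;  |O₃|²−|O₁|² = 0.0013
linear system: -0.8520x+0.4689y = -0.0080−-0.0569z; -0.8752x+-0.5092y = 0.0013−0.1529z
Cramer: x(z) = 0.0041+0.0506z;  y(z) = -0.0096+0.2133z
into |P−O₁|² = l²: 1.0481z² + 0.0514z + -0.0760 = 0;  Δ = 0.3213;  z = -0.2949 or 0.2459 → z<0 root = -0.2949
x = -0.0109, y = -0.0725

(-0.0109, -0.0725, -0.2949)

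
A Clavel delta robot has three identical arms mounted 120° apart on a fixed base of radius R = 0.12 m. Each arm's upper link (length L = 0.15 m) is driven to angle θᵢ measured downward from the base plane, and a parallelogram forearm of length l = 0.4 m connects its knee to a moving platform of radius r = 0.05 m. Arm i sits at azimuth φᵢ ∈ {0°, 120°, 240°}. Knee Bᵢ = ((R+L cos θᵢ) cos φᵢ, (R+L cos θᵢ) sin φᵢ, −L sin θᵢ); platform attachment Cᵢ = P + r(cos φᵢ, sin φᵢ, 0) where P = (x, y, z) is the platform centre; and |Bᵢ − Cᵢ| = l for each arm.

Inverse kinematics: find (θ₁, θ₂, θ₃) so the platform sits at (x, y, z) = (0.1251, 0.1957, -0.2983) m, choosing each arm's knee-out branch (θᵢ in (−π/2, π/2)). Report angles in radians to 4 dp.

θ₁ = -0.2617, θ₂ = -0.1746, θ₃ = 1.1345

arm 1 (φ=0.0°): x'=0.1251, y'=0.1957
  e−x'=-0.0551;  (l²−L²−(e−x')²−y'²−z²)/2L = 0.0239
  √(A²+B²)=0.3033;  θ1 = -1.7535+1.4918 ≈ -0.2617
arm 2 (φ=120.0°): x'=0.1069, y'=-0.2062
  A=-0.0369, B=-0.2983, C=(l²−L²−A²−y'²−z²)/(2L)=0.0155
  √(A²+B²)=0.3006;  θ2 = -1.6940+1.5193 ≈ -0.1746
φ3=240.0° → target in arm frame (-0.2320, 0.0105)
  A cos θ + B sin θ = C:  0.3020·cos θ + -0.2983·sin θ = -0.1427
  γ=atan2(-0.2983,0.3020)=-0.7792;  ψ=arccos(-0.3362)=1.9137;  θ3=γ+ψ≈1.1345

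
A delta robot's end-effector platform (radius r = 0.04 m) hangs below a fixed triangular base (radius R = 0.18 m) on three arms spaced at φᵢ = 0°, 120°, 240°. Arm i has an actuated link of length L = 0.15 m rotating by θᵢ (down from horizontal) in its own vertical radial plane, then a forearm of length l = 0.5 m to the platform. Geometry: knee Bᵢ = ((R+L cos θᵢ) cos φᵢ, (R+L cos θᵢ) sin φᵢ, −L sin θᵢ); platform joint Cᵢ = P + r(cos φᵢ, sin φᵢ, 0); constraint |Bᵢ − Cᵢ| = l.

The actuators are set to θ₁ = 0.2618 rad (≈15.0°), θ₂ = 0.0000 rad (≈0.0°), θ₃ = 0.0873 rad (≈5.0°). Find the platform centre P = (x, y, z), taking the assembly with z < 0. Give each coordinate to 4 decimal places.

φ1=0.0°: virtual centre (0.2849, 0.0000, -0.0388), radius l
arm 2 at φ=120.0°: ρ2 = 0.2900;  centre 2 = (-0.1450, 0.2511, 0.0000)
arm 3 at φ=240.0°: ρ3 = 0.2894;  centre 3 = (-0.1447, -0.2507, -0.0131)
|centre ₂|²−|centre ₁|² = 0.0014;  |centre ₃|²−|centre ₁|² = 0.0013
plane₁₂: -0.8598x+0.5023y+0.0776z = 0.0014
det = 0.8626;  x = -0.0016+0.0751z,  y = 0.0002+-0.0260z
into |P−centre ₁|² = l²: 1.0063z² + 0.0346z + -0.1664 = 0;  Δ = 0.6711;  z = -0.4242 or 0.3898 → z<0 root = -0.4242
x = -0.0334, y = 0.0112

(-0.0334, 0.0112, -0.4242)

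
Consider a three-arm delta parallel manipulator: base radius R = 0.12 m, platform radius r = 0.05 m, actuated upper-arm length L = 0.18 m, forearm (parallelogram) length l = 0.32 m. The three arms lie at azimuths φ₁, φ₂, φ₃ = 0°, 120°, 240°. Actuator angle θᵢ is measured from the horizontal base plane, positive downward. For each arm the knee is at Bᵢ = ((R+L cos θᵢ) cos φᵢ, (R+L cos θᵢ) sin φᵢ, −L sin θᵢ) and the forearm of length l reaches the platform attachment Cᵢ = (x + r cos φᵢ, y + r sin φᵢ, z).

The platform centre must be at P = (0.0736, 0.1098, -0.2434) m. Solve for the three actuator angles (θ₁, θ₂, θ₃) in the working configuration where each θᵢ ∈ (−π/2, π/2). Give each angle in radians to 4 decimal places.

θ₁ = 0.0002, θ₂ = 0.0875, θ₃ = 0.9599

arm 1 (φ=0.0°): x'=0.0736, y'=0.1098
  A=-0.0036, B=-0.2434, C=(l²−L²−A²−y'²−z²)/(2L)=-0.0036
  √(A²+B²)=0.2434;  θ1 = -1.5856+1.5858 ≈ 0.0002
arm 2 (φ=120.0°): x'=0.0583, y'=-0.1186
  e−x'=0.0117;  (l²−L²−(e−x')²−y'²−z²)/2L = -0.0096
  θ2 = atan2(B,A) + arccos(C/0.2437) = 0.0875
arm 3 (φ=240.0°): x'=-0.1319, y'=0.0088
  A cos θ + B sin θ = C:  0.2019·cos θ + -0.2434·sin θ = -0.0836
  √(A²+B²)=0.3162;  θ3 = -0.8784+1.8382 ≈ 0.9599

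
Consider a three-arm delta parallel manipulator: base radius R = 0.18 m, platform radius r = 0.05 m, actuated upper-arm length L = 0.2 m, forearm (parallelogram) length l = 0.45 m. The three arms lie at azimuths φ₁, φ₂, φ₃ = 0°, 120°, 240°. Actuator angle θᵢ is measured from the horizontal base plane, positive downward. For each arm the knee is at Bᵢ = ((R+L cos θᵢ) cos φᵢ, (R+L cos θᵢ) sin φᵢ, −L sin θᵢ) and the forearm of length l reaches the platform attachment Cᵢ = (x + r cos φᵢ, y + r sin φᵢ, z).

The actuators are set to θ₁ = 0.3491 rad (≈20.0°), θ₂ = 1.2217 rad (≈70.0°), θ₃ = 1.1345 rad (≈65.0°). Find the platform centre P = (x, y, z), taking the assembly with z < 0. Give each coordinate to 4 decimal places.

arm 1 at φ=0.0°: (R−r)+L cos θ1 = 0.3179;  S1 = (0.3179, 0.0000, -0.0684)
arm 2 at φ=120.0°: (R−r)+L cos θ2 = 0.1984;  S2 = (-0.0992, 0.1718, -0.1879)
S3 = (0.2145·cos240.0°, 0.2145·sin240.0°, -0.1813) = (-0.1073, -0.1858, -0.1813)
|S₂|²−|S₁|² = -0.0311;  |S₃|²−|S₁|² = -0.0269
[-0.8343 0.3437 -0.2391]·P = -0.0311;  [-0.8504 -0.3716 -0.2257]·P = -0.0269
Cramer: x(z) = 0.0345-0.2763z;  y(z) = -0.0066+0.0249z
into |P−S₁|² = l²: 1.0770z² + 0.2931z + -0.1174 = 0;  Δ = 0.5919;  z = -0.4933 or 0.2211 → z<0 root = -0.4933
x = 0.1708, y = -0.0189

(0.1708, -0.0189, -0.4933)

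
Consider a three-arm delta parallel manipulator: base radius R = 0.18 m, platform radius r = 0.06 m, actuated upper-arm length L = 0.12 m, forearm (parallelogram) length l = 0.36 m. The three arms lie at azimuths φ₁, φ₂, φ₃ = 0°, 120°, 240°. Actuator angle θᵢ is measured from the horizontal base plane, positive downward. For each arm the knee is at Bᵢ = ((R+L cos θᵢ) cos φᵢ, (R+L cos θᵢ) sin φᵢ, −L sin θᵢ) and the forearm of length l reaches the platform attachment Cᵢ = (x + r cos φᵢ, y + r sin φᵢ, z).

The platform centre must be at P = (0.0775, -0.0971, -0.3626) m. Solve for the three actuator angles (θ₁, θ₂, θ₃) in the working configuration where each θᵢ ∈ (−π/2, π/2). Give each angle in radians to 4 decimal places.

rotate P by −φ1: (0.0775, -0.0971, -0.3626)
  A=0.0425, B=-0.3626, C=(l²−L²−A²−y'²−z²)/(2L)=-0.1146
  γ=atan2(-0.3626,0.0425)=-1.4541;  ψ=arccos(-0.3140)=1.8902;  θ1=γ+ψ≈0.4361
φ2=120.0° → target in arm frame (-0.1228, -0.0186)
  e−x'=0.2428;  (l²−L²−(e−x')²−y'²−z²)/2L = -0.3150
  √(A²+B²)=0.4364;  θ2 = -0.9807+2.3771 ≈ 1.3965
φ3=240.0° → target in arm frame (0.0453, 0.1157)
  A cos θ + B sin θ = C:  0.0747·cos θ + -0.3626·sin θ = -0.1468
  θ3 = atan2(B,A) + arccos(C/0.3702) = 0.6108

θ₁ = 0.4361, θ₂ = 1.3965, θ₃ = 0.6108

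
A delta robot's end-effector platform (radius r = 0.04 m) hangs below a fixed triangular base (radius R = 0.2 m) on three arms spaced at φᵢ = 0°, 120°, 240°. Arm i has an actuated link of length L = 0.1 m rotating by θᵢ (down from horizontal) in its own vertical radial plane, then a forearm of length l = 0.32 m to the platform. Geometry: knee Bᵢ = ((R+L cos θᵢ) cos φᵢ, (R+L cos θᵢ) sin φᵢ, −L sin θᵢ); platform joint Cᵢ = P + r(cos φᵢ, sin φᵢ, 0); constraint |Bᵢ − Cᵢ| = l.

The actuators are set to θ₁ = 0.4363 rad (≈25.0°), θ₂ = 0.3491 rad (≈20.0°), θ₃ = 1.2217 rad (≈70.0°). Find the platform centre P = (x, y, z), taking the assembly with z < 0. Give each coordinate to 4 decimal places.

(0.0326, 0.0682, -0.2664)

arm 1 at φ=0.0°: (R−r)+L cos θ1 = 0.2506;  S1 = (0.2506, 0.0000, -0.0423)
arm 2 at φ=120.0°: (R−r)+L cos θ2 = 0.2540;  S2 = (-0.1270, 0.2199, -0.0342)
S3 = (0.1942·cos240.0°, 0.1942·sin240.0°, -0.0940) = (-0.0971, -0.1682, -0.0940)
|S₂|²−|S₁|² = 0.0011;  |S₃|²−|S₁|² = -0.0181
[-0.7552 0.4399 0.0161]·P = 0.0011;  [-0.6955 -0.3364 -0.1034]·P = -0.0181
det = 0.5600;  x = 0.0135+-0.0716z,  y = 0.0257+-0.1595z
quadratic in z: (1.0306)z²+(0.1103)z+(-0.0437)=0, √Δ=0.4387 → z ∈ {-0.2664, 0.1594}; z = -0.2664 (taking z<0)
x = 0.0326, y = 0.0682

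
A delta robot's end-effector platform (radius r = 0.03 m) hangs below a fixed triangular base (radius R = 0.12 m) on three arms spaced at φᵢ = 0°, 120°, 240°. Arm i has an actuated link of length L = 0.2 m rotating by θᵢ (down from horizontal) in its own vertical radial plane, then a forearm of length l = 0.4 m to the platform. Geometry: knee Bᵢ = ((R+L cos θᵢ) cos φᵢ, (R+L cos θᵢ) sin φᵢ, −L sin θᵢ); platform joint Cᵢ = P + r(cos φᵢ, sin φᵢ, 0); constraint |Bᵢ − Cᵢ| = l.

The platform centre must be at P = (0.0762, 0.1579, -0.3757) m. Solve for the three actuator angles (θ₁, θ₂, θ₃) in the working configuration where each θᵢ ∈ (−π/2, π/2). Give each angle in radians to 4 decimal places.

rotate P by −φ1: (0.0762, 0.1579, -0.3757)
  A=0.0138, B=-0.3757, C=(l²−L²−A²−y'²−z²)/(2L)=-0.1157
  √(A²+B²)=0.3760;  θ1 = -1.5341+1.8836 ≈ 0.3495
φ2=120.0° → target in arm frame (0.0986, -0.1449)
  e−x'=-0.0086;  (l²−L²−(e−x')²−y'²−z²)/2L = -0.1056
  γ=atan2(-0.3757,-0.0086)=-1.5938;  ψ=arccos(-0.2810)=1.8556;  θ2=γ+ψ≈0.2618
φ3=240.0° → target in arm frame (-0.1748, -0.0130)
  A=0.2648, B=-0.3757, C=(l²−L²−A²−y'²−z²)/(2L)=-0.2287
  θ3 = atan2(B,A) + arccos(C/0.4597) = 1.1347

θ₁ = 0.3495, θ₂ = 0.2618, θ₃ = 1.1347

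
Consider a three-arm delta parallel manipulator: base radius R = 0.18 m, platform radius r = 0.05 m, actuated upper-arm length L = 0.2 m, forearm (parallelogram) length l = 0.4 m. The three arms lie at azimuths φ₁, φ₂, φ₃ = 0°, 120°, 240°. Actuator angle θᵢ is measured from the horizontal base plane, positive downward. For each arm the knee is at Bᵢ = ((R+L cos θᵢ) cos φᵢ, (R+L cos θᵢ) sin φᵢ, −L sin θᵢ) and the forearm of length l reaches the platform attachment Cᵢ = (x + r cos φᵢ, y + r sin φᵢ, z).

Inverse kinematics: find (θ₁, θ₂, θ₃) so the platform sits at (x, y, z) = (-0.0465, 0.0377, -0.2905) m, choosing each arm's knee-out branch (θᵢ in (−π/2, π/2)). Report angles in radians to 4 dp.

θ₁ = 0.5236, θ₂ = -0.0002, θ₃ = 0.3488

φ1=0.0° → target in arm frame (-0.0465, 0.0377)
  A cos θ + B sin θ = C:  0.1765·cos θ + -0.2905·sin θ = 0.0076
  θ1 = atan2(B,A) + arccos(C/0.3399) = 0.5236
arm 2 (φ=120.0°): x'=0.0559, y'=0.0214
  A=0.0741, B=-0.2905, C=(l²−L²−A²−y'²−z²)/(2L)=0.0741
  √(A²+B²)=0.2998;  θ2 = -1.3210+1.3209 ≈ -0.0002
arm 3 (φ=240.0°): x'=-0.0094, y'=-0.0591
  A cos θ + B sin θ = C:  0.1394·cos θ + -0.2905·sin θ = 0.0317
  γ=atan2(-0.2905,0.1394)=-1.1234;  ψ=arccos(0.0984)=1.4722;  θ3=γ+ψ≈0.3488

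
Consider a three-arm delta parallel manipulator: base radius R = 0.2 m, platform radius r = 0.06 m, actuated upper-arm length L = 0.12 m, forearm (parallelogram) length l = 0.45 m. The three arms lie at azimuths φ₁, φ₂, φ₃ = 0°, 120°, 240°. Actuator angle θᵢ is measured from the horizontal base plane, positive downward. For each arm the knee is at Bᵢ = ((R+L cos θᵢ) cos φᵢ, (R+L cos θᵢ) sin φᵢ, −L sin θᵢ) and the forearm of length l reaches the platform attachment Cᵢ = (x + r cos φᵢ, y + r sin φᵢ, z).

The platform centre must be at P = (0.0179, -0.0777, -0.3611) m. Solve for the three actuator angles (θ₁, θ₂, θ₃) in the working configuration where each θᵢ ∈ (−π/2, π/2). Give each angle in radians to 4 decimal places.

arm 1 (φ=0.0°): x'=0.0179, y'=-0.0777
  A cos θ + B sin θ = C:  0.1221·cos θ + -0.3611·sin θ = 0.1532
  √(A²+B²)=0.3812;  θ1 = -1.2447+1.1573 ≈ -0.0874
arm 2 (φ=120.0°): x'=-0.0762, y'=0.0233
  e−x'=0.2162;  (l²−L²−(e−x')²−y'²−z²)/2L = 0.0433
  θ2 = atan2(B,A) + arccos(C/0.4209) = 0.4364
rotate P by −φ3: (0.0583, 0.0544, -0.3611)
  A cos θ + B sin θ = C:  0.0817·cos θ + -0.3611·sin θ = 0.2004
  γ=atan2(-0.3611,0.0817)=-1.3484;  ψ=arccos(0.5412)=0.9990;  θ3=γ+ψ≈-0.3494

θ₁ = -0.0874, θ₂ = 0.4364, θ₃ = -0.3494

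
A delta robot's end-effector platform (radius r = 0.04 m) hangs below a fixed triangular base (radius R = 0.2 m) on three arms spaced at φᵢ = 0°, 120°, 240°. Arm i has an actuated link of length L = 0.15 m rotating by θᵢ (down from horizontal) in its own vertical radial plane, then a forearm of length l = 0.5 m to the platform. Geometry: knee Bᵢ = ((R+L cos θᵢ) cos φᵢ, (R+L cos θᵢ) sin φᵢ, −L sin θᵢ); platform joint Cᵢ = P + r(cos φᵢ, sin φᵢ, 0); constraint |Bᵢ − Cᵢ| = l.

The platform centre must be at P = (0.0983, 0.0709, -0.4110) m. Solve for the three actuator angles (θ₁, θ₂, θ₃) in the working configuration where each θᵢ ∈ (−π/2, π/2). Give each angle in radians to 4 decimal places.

θ₁ = -0.2614, θ₂ = 0.1748, θ₃ = 0.6982

φ1=0.0° → target in arm frame (0.0983, 0.0709)
  A=0.0617, B=-0.4110, C=(l²−L²−A²−y'²−z²)/(2L)=0.1658
  γ=atan2(-0.4110,0.0617)=-1.4218;  ψ=arccos(0.3990)=1.1604;  θ1=γ+ψ≈-0.2614
arm 2 (φ=120.0°): x'=0.0123, y'=-0.1206
  e−x'=0.1477;  (l²−L²−(e−x')²−y'²−z²)/2L = 0.0740
  √(A²+B²)=0.4368;  θ2 = -1.2257+1.4005 ≈ 0.1748
rotate P by −φ3: (-0.1106, 0.0497, -0.4110)
  A=0.2706, B=-0.4110, C=(l²−L²−A²−y'²−z²)/(2L)=-0.0570
  γ=atan2(-0.4110,0.2706)=-0.9886;  ψ=arccos(-0.1158)=1.6868;  θ3=γ+ψ≈0.6982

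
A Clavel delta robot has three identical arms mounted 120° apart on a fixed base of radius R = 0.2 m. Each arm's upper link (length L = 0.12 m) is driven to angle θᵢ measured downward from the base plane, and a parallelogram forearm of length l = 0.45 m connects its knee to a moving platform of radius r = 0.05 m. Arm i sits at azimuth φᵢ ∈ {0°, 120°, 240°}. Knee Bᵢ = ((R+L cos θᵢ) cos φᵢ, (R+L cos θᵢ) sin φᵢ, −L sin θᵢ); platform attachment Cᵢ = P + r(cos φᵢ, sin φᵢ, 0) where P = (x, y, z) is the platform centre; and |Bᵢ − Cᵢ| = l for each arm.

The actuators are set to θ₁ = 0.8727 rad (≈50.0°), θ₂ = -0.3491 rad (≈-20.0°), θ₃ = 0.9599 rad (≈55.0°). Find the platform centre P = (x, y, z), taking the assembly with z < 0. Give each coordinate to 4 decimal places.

(-0.0703, 0.1447, -0.3970)

φ1=0.0°: virtual centre (0.2271, 0.0000, -0.0919), radius l
φ2=120.0°: virtual centre (-0.1314, 0.2276, 0.0410), radius l
φ3=240.0°: virtual centre (-0.1094, -0.1895, -0.0983), radius l
subtract pairs → two planes through P
plane₁₂: -0.7170x+0.4551y+0.2659z = 0.0107
Cramer: x(z) = -0.0050+0.1643z;  y(z) = 0.0155-0.3254z
into |P−centre ₁|² = l²: 1.1329z² + 0.0974z + -0.1399 = 0;  Δ = 0.6435;  z = -0.3970 or 0.3110 → z<0 root = -0.3970
x = -0.0703, y = 0.1447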